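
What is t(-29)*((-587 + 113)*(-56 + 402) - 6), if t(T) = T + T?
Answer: 9512580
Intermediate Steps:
t(T) = 2*T
t(-29)*((-587 + 113)*(-56 + 402) - 6) = (2*(-29))*((-587 + 113)*(-56 + 402) - 6) = -58*(-474*346 - 6) = -58*(-164004 - 6) = -58*(-164010) = 9512580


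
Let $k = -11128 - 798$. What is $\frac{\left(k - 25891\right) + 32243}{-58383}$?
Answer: $\frac{1858}{19461} \approx 0.095473$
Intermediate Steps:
$k = -11926$
$\frac{\left(k - 25891\right) + 32243}{-58383} = \frac{\left(-11926 - 25891\right) + 32243}{-58383} = \left(\left(-11926 - 25891\right) + 32243\right) \left(- \frac{1}{58383}\right) = \left(-37817 + 32243\right) \left(- \frac{1}{58383}\right) = \left(-5574\right) \left(- \frac{1}{58383}\right) = \frac{1858}{19461}$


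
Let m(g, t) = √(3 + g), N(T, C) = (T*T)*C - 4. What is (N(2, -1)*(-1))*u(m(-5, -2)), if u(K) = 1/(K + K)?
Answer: -2*I*√2 ≈ -2.8284*I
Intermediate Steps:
N(T, C) = -4 + C*T² (N(T, C) = T²*C - 4 = C*T² - 4 = -4 + C*T²)
u(K) = 1/(2*K)
(N(2, -1)*(-1))*u(m(-5, -2)) = ((-4 - 1*2²)*(-1))*(1/(2*(√(3 - 5)))) = ((-4 - 1*4)*(-1))*(1/(2*(√(-2)))) = ((-4 - 4)*(-1))*(1/(2*((I*√2)))) = (-8*(-1))*((-I*√2/2)/2) = 8*(-I*√2/4) = -2*I*√2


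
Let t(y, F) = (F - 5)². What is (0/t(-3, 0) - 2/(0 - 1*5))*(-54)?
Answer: -108/5 ≈ -21.600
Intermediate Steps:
t(y, F) = (-5 + F)²
(0/t(-3, 0) - 2/(0 - 1*5))*(-54) = (0/((-5 + 0)²) - 2/(0 - 1*5))*(-54) = (0/((-5)²) - 2/(0 - 5))*(-54) = (0/25 - 2/(-5))*(-54) = (0*(1/25) - 2*(-⅕))*(-54) = (0 + ⅖)*(-54) = (⅖)*(-54) = -108/5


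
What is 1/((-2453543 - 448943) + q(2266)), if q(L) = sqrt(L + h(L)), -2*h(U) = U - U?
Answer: -1451243/4212212488965 - sqrt(2266)/8424424977930 ≈ -3.4454e-7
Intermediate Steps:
h(U) = 0 (h(U) = -(U - U)/2 = -1/2*0 = 0)
q(L) = sqrt(L) (q(L) = sqrt(L + 0) = sqrt(L))
1/((-2453543 - 448943) + q(2266)) = 1/((-2453543 - 448943) + sqrt(2266)) = 1/(-2902486 + sqrt(2266))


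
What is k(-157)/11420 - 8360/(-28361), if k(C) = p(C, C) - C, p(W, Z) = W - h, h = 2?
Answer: 47707239/161941310 ≈ 0.29460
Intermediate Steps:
p(W, Z) = -2 + W (p(W, Z) = W - 1*2 = W - 2 = -2 + W)
k(C) = -2 (k(C) = (-2 + C) - C = -2)
k(-157)/11420 - 8360/(-28361) = -2/11420 - 8360/(-28361) = -2*1/11420 - 8360*(-1/28361) = -1/5710 + 8360/28361 = 47707239/161941310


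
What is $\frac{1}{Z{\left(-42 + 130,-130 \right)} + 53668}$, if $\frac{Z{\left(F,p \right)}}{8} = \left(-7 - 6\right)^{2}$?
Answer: $\frac{1}{55020} \approx 1.8175 \cdot 10^{-5}$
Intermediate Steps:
$Z{\left(F,p \right)} = 1352$ ($Z{\left(F,p \right)} = 8 \left(-7 - 6\right)^{2} = 8 \left(-13\right)^{2} = 8 \cdot 169 = 1352$)
$\frac{1}{Z{\left(-42 + 130,-130 \right)} + 53668} = \frac{1}{1352 + 53668} = \frac{1}{55020}$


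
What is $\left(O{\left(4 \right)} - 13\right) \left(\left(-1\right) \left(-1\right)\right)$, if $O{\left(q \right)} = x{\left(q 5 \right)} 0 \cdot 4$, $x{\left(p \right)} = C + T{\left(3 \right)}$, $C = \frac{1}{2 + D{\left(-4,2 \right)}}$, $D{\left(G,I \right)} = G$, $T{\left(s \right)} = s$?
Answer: $-13$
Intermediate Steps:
$C = - \frac{1}{2}$ ($C = \frac{1}{2 - 4} = \frac{1}{-2} = - \frac{1}{2} \approx -0.5$)
$x{\left(p \right)} = \frac{5}{2}$ ($x{\left(p \right)} = - \frac{1}{2} + 3 = \frac{5}{2}$)
$O{\left(q \right)} = 0$ ($O{\left(q \right)} = \frac{5}{2} \cdot 0 \cdot 4 = 0 \cdot 4 = 0$)
$\left(O{\left(4 \right)} - 13\right) \left(\left(-1\right) \left(-1\right)\right) = \left(0 - 13\right) \left(\left(-1\right) \left(-1\right)\right) = \left(-13\right) 1 = -13$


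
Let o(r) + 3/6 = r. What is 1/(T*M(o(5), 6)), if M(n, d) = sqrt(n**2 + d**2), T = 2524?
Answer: 1/18930 ≈ 5.2826e-5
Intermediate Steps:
o(r) = -1/2 + r
M(n, d) = sqrt(d**2 + n**2)
1/(T*M(o(5), 6)) = 1/(2524*sqrt(6**2 + (-1/2 + 5)**2)) = 1/(2524*sqrt(36 + (9/2)**2)) = 1/(2524*sqrt(36 + 81/4)) = 1/(2524*sqrt(225/4)) = 1/(2524*(15/2)) = 1/18930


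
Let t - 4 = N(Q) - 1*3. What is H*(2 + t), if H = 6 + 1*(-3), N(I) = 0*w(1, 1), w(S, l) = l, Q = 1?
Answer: 9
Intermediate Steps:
N(I) = 0 (N(I) = 0*1 = 0)
H = 3 (H = 6 - 3 = 3)
t = 1 (t = 4 + (0 - 1*3) = 4 + (0 - 3) = 4 - 3 = 1)
H*(2 + t) = 3*(2 + 1) = 3*3 = 9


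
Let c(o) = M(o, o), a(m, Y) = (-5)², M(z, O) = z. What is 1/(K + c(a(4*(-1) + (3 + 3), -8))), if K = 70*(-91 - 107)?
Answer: -1/13835 ≈ -7.2280e-5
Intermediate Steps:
a(m, Y) = 25
c(o) = o
K = -13860 (K = 70*(-198) = -13860)
1/(K + c(a(4*(-1) + (3 + 3), -8))) = 1/(-13860 + 25) = 1/(-13835) = -1/13835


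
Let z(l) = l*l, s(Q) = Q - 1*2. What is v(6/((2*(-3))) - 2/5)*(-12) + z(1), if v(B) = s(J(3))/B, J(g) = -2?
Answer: -233/7 ≈ -33.286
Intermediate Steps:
s(Q) = -2 + Q (s(Q) = Q - 2 = -2 + Q)
z(l) = l**2
v(B) = -4/B (v(B) = (-2 - 2)/B = -4/B)
v(6/((2*(-3))) - 2/5)*(-12) + z(1) = -4/(6/((2*(-3))) - 2/5)*(-12) + 1**2 = -4/(6/(-6) - 2*1/5)*(-12) + 1 = -4/(6*(-1/6) - 2/5)*(-12) + 1 = -4/(-1 - 2/5)*(-12) + 1 = -4/(-7/5)*(-12) + 1 = -4*(-5/7)*(-12) + 1 = (20/7)*(-12) + 1 = -240/7 + 1 = -233/7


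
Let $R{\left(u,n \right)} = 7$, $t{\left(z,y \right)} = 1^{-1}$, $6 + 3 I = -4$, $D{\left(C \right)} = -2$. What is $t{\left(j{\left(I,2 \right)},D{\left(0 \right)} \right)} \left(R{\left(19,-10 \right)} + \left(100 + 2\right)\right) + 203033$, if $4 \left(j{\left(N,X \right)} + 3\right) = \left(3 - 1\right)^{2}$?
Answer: $203142$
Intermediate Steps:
$I = - \frac{10}{3}$ ($I = -2 + \frac{1}{3} \left(-4\right) = -2 - \frac{4}{3} = - \frac{10}{3} \approx -3.3333$)
$j{\left(N,X \right)} = -2$ ($j{\left(N,X \right)} = -3 + \frac{\left(3 - 1\right)^{2}}{4} = -3 + \frac{2^{2}}{4} = -3 + \frac{1}{4} \cdot 4 = -3 + 1 = -2$)
$t{\left(z,y \right)} = 1$
$t{\left(j{\left(I,2 \right)},D{\left(0 \right)} \right)} \left(R{\left(19,-10 \right)} + \left(100 + 2\right)\right) + 203033 = 1 \left(7 + \left(100 + 2\right)\right) + 203033 = 1 \left(7 + 102\right) + 203033 = 1 \cdot 109 + 203033 = 109 + 203033 = 203142$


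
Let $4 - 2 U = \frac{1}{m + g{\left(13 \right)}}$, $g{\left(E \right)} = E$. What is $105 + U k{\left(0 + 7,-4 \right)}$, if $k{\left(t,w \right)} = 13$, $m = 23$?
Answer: $\frac{9419}{72} \approx 130.82$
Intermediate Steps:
$U = \frac{143}{72}$ ($U = 2 - \frac{1}{2 \left(23 + 13\right)} = 2 - \frac{1}{2 \cdot 36} = 2 - \frac{1}{72} = \frac{143}{72} \approx 1.9861$)
$105 + U k{\left(0 + 7,-4 \right)} = 105 + \frac{143}{72} \cdot 13 = 105 + \frac{1859}{72} = \frac{9419}{72}$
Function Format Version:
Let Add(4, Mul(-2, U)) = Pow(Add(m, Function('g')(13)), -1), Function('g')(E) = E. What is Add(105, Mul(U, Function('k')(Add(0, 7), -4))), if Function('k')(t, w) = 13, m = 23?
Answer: Rational(9419, 72) ≈ 130.82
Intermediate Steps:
U = Rational(143, 72) (U = Add(2, Mul(Rational(-1, 2), Pow(Add(23, 13), -1))) = Add(2, Mul(Rational(-1, 2), Pow(36, -1))) = Add(2, Mul(Rational(-1, 2), Rational(1, 36))) = Add(2, Rational(-1, 72)) = Rational(143, 72) ≈ 1.9861)
Add(105, Mul(U, Function('k')(Add(0, 7), -4))) = Add(105, Mul(Rational(143, 72), 13)) = Add(105, Rational(1859, 72)) = Rational(9419, 72)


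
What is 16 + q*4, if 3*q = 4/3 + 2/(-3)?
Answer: 152/9 ≈ 16.889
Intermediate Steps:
q = 2/9 (q = (4/3 + 2/(-3))/3 = (4*(⅓) + 2*(-⅓))/3 = (4/3 - ⅔)/3 = (⅓)*(⅔) = 2/9 ≈ 0.22222)
16 + q*4 = 16 + (2/9)*4 = 16 + 8/9 = 152/9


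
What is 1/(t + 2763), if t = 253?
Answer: 1/3016 ≈ 0.00033156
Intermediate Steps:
1/(t + 2763) = 1/(253 + 2763) = 1/3016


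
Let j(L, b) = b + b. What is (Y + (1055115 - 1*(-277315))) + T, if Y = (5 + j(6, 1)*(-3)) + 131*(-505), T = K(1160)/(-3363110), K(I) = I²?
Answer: 425861740654/336311 ≈ 1.2663e+6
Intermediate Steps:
j(L, b) = 2*b
T = -134560/336311 (T = 1160²/(-3363110) = 1345600*(-1/3363110) = -134560/336311 ≈ -0.40011)
Y = -66156 (Y = (5 + (2*1)*(-3)) + 131*(-505) = (5 + 2*(-3)) - 66155 = (5 - 6) - 66155 = -1 - 66155 = -66156)
(Y + (1055115 - 1*(-277315))) + T = (-66156 + (1055115 - 1*(-277315))) - 134560/336311 = (-66156 + (1055115 + 277315)) - 134560/336311 = (-66156 + 1332430) - 134560/336311 = 1266274 - 134560/336311 = 425861740654/336311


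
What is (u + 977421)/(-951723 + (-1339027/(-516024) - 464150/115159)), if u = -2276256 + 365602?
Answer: 55457191672549128/56556041680596275 ≈ 0.98057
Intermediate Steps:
u = -1910654
(u + 977421)/(-951723 + (-1339027/(-516024) - 464150/115159)) = (-1910654 + 977421)/(-951723 + (-1339027/(-516024) - 464150/115159)) = -933233/(-951723 + (-1339027*(-1/516024) - 464150*1/115159)) = -933233/(-951723 + (1339027/516024 - 464150/115159)) = -933233/(-951723 - 85311529307/59424807816) = -933233/(-56556041680596275/59424807816) = -933233*(-59424807816/56556041680596275) = 55457191672549128/56556041680596275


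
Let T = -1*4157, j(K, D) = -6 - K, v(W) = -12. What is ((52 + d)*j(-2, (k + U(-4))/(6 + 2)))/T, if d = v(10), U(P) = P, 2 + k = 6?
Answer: 160/4157 ≈ 0.038489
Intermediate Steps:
k = 4 (k = -2 + 6 = 4)
d = -12
T = -4157
((52 + d)*j(-2, (k + U(-4))/(6 + 2)))/T = ((52 - 12)*(-6 - 1*(-2)))/(-4157) = (40*(-6 + 2))*(-1/4157) = (40*(-4))*(-1/4157) = -160*(-1/4157) = 160/4157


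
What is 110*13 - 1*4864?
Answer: -3434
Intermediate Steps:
110*13 - 1*4864 = 1430 - 4864 = -3434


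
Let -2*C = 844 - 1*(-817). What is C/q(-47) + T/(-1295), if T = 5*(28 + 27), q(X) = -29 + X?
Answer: 421839/39368 ≈ 10.715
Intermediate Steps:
T = 275 (T = 5*55 = 275)
C = -1661/2 (C = -(844 - 1*(-817))/2 = -(844 + 817)/2 = -½*1661 = -1661/2 ≈ -830.50)
C/q(-47) + T/(-1295) = -1661/(2*(-29 - 47)) + 275/(-1295) = -1661/2/(-76) + 275*(-1/1295) = -1661/2*(-1/76) - 55/259 = 1661/152 - 55/259 = 421839/39368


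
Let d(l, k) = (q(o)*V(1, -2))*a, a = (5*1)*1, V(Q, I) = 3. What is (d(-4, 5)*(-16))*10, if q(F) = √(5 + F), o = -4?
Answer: -2400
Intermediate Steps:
a = 5 (a = 5*1 = 5)
d(l, k) = 15 (d(l, k) = (√(5 - 4)*3)*5 = (√1*3)*5 = (1*3)*5 = 3*5 = 15)
(d(-4, 5)*(-16))*10 = (15*(-16))*10 = -240*10 = -2400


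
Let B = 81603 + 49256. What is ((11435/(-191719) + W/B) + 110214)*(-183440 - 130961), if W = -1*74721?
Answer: -869334570572992170830/25088156621 ≈ -3.4651e+10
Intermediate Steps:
W = -74721
B = 130859
((11435/(-191719) + W/B) + 110214)*(-183440 - 130961) = ((11435/(-191719) - 74721/130859) + 110214)*(-183440 - 130961) = ((11435*(-1/191719) - 74721*1/130859) + 110214)*(-314401) = ((-11435/191719 - 74721/130859) + 110214)*(-314401) = (-15821808064/25088156621 + 110214)*(-314401) = (2765050272018830/25088156621)*(-314401) = -869334570572992170830/25088156621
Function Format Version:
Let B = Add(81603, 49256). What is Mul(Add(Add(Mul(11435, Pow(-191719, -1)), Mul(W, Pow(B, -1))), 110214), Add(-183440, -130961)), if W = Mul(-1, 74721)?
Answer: Rational(-869334570572992170830, 25088156621) ≈ -3.4651e+10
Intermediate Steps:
W = -74721
B = 130859
Mul(Add(Add(Mul(11435, Pow(-191719, -1)), Mul(W, Pow(B, -1))), 110214), Add(-183440, -130961)) = Mul(Add(Add(Mul(11435, Pow(-191719, -1)), Mul(-74721, Pow(130859, -1))), 110214), Add(-183440, -130961)) = Mul(Add(Add(Mul(11435, Rational(-1, 191719)), Mul(-74721, Rational(1, 130859))), 110214), -314401) = Mul(Add(Add(Rational(-11435, 191719), Rational(-74721, 130859)), 110214), -314401) = Mul(Add(Rational(-15821808064, 25088156621), 110214), -314401) = Mul(Rational(2765050272018830, 25088156621), -314401) = Rational(-869334570572992170830, 25088156621)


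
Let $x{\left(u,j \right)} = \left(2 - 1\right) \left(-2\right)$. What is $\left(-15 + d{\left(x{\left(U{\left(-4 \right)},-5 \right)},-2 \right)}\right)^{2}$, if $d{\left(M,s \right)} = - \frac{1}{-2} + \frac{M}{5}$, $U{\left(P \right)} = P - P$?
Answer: $\frac{22201}{100} \approx 222.01$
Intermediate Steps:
$U{\left(P \right)} = 0$
$x{\left(u,j \right)} = -2$ ($x{\left(u,j \right)} = 1 \left(-2\right) = -2$)
$d{\left(M,s \right)} = \frac{1}{2} + \frac{M}{5}$ ($d{\left(M,s \right)} = \left(-1\right) \left(- \frac{1}{2}\right) + M \frac{1}{5} = \frac{1}{2} + \frac{M}{5}$)
$\left(-15 + d{\left(x{\left(U{\left(-4 \right)},-5 \right)},-2 \right)}\right)^{2} = \left(-15 + \left(\frac{1}{2} + \frac{1}{5} \left(-2\right)\right)\right)^{2} = \left(-15 + \left(\frac{1}{2} - \frac{2}{5}\right)\right)^{2} = \left(-15 + \frac{1}{10}\right)^{2} = \left(- \frac{149}{10}\right)^{2} = \frac{22201}{100}$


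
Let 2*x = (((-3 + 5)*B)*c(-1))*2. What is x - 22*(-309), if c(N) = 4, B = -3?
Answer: 6774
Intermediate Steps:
x = -24 (x = ((((-3 + 5)*(-3))*4)*2)/2 = (((2*(-3))*4)*2)/2 = (-6*4*2)/2 = (-24*2)/2 = (1/2)*(-48) = -24)
x - 22*(-309) = -24 - 22*(-309) = -24 + 6798 = 6774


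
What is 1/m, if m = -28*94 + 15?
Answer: -1/2617 ≈ -0.00038212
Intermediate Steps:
m = -2617 (m = -2632 + 15 = -2617)
1/m = 1/(-2617) = -1/2617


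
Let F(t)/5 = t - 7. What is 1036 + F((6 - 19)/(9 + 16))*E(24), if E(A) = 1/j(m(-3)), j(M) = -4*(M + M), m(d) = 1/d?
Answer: 10219/10 ≈ 1021.9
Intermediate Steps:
j(M) = -8*M
E(A) = 3/8 (E(A) = 1/(-8/(-3)) = 1/(-8*(-⅓)) = 1/(8/3) = 3/8)
F(t) = -35 + 5*t (F(t) = 5*(t - 7) = 5*(-7 + t) = -35 + 5*t)
1036 + F((6 - 19)/(9 + 16))*E(24) = 1036 + (-35 + 5*((6 - 19)/(9 + 16)))*(3/8) = 1036 + (-35 + 5*(-13/25))*(3/8) = 1036 + (-35 - 13/5)*(3/8) = 1036 - 188/5*3/8 = 1036 - 141/10 = 10219/10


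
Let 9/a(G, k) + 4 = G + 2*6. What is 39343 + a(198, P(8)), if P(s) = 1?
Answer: 8104667/206 ≈ 39343.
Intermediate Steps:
a(G, k) = 9/(8 + G) (a(G, k) = 9/(-4 + (G + 2*6)) = 9/(-4 + (G + 12)) = 9/(-4 + (12 + G)) = 9/(8 + G))
39343 + a(198, P(8)) = 39343 + 9/(8 + 198) = 39343 + 9/206 = 8104667/206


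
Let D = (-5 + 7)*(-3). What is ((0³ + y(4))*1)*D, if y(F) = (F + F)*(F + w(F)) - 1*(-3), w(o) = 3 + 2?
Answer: -450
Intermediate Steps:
w(o) = 5
D = -6 (D = 2*(-3) = -6)
y(F) = 3 + 2*F*(5 + F) (y(F) = (F + F)*(F + 5) - 1*(-3) = (2*F)*(5 + F) + 3 = 2*F*(5 + F) + 3 = 3 + 2*F*(5 + F))
((0³ + y(4))*1)*D = ((0³ + (3 + 2*4² + 10*4))*1)*(-6) = ((0 + (3 + 2*16 + 40))*1)*(-6) = ((0 + (3 + 32 + 40))*1)*(-6) = ((0 + 75)*1)*(-6) = (75*1)*(-6) = 75*(-6) = -450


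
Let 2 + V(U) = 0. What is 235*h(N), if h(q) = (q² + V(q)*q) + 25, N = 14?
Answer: 45355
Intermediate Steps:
V(U) = -2 (V(U) = -2 + 0 = -2)
h(q) = 25 + q² - 2*q (h(q) = (q² - 2*q) + 25 = 25 + q² - 2*q)
235*h(N) = 235*(25 + 14² - 2*14) = 235*(25 + 196 - 28) = 235*193 = 45355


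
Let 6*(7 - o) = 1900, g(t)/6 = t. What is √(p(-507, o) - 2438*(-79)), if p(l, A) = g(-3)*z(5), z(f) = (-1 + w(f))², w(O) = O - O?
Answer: 2*√48146 ≈ 438.84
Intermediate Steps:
w(O) = 0
g(t) = 6*t
o = -929/3 (o = 7 - ⅙*1900 = 7 - 950/3 = -929/3 ≈ -309.67)
z(f) = 1 (z(f) = (-1 + 0)² = (-1)² = 1)
p(l, A) = -18 (p(l, A) = (6*(-3))*1 = -18*1 = -18)
√(p(-507, o) - 2438*(-79)) = √(-18 - 2438*(-79)) = √(-18 + 192602) = √192584 = 2*√48146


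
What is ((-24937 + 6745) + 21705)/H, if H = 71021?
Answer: 3513/71021 ≈ 0.049464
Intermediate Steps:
((-24937 + 6745) + 21705)/H = ((-24937 + 6745) + 21705)/71021 = (-18192 + 21705)*(1/71021) = 3513*(1/71021) = 3513/71021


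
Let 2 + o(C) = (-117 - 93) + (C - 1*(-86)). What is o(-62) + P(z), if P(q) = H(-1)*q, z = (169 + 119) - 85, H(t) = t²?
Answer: 15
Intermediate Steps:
z = 203 (z = 288 - 85 = 203)
o(C) = -126 + C (o(C) = -2 + ((-117 - 93) + (C - 1*(-86))) = -2 + (-210 + (C + 86)) = -2 + (-210 + (86 + C)) = -2 + (-124 + C) = -126 + C)
P(q) = q (P(q) = (-1)²*q = 1*q = q)
o(-62) + P(z) = (-126 - 62) + 203 = -188 + 203 = 15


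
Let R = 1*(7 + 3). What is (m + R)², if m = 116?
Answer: 15876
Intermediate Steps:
R = 10 (R = 1*10 = 10)
(m + R)² = (116 + 10)² = 126² = 15876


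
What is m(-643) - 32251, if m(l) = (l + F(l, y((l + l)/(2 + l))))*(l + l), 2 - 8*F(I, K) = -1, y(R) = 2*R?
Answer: 3176659/4 ≈ 7.9417e+5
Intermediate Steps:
F(I, K) = 3/8 (F(I, K) = 1/4 - 1/8*(-1) = 1/4 + 1/8 = 3/8)
m(l) = 2*l*(3/8 + l) (m(l) = (l + 3/8)*(l + l) = (3/8 + l)*(2*l) = 2*l*(3/8 + l))
m(-643) - 32251 = (1/4)*(-643)*(3 + 8*(-643)) - 32251 = (1/4)*(-643)*(3 - 5144) - 32251 = (1/4)*(-643)*(-5141) - 32251 = 3305663/4 - 32251 = 3176659/4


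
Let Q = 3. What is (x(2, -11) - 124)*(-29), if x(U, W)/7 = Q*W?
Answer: 10295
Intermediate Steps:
x(U, W) = 21*W (x(U, W) = 7*(3*W) = 21*W)
(x(2, -11) - 124)*(-29) = (21*(-11) - 124)*(-29) = (-231 - 124)*(-29) = -355*(-29) = 10295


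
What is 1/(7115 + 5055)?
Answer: 1/12170 ≈ 8.2169e-5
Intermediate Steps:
1/(7115 + 5055) = 1/12170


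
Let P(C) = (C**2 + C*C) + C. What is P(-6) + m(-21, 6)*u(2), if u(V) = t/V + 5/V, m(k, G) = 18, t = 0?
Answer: 111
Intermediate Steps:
P(C) = C + 2*C**2 (P(C) = (C**2 + C**2) + C = 2*C**2 + C = C + 2*C**2)
u(V) = 5/V (u(V) = 0/V + 5/V = 0 + 5/V = 5/V)
P(-6) + m(-21, 6)*u(2) = -6*(1 + 2*(-6)) + 18*(5/2) = -6*(1 - 12) + 18*(5*(1/2)) = -6*(-11) + 18*(5/2) = 66 + 45 = 111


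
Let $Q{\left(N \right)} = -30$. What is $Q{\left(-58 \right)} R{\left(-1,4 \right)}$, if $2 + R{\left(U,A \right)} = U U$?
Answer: $30$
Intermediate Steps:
$R{\left(U,A \right)} = -2 + U^{2}$ ($R{\left(U,A \right)} = -2 + U U = -2 + U^{2}$)
$Q{\left(-58 \right)} R{\left(-1,4 \right)} = - 30 \left(-2 + \left(-1\right)^{2}\right) = - 30 \left(-2 + 1\right) = \left(-30\right) \left(-1\right) = 30$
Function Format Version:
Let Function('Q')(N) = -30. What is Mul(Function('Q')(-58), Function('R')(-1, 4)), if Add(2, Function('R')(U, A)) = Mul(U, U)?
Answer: 30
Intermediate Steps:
Function('R')(U, A) = Add(-2, Pow(U, 2)) (Function('R')(U, A) = Add(-2, Mul(U, U)) = Add(-2, Pow(U, 2)))
Mul(Function('Q')(-58), Function('R')(-1, 4)) = Mul(-30, Add(-2, Pow(-1, 2))) = Mul(-30, Add(-2, 1)) = Mul(-30, -1) = 30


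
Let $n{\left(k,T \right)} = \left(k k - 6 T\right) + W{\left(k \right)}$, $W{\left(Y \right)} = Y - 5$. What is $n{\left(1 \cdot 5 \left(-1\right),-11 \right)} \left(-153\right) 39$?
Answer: $-483327$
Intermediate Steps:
$W{\left(Y \right)} = -5 + Y$ ($W{\left(Y \right)} = Y - 5 = -5 + Y$)
$n{\left(k,T \right)} = -5 + k + k^{2} - 6 T$ ($n{\left(k,T \right)} = \left(k k - 6 T\right) + \left(-5 + k\right) = \left(k^{2} - 6 T\right) + \left(-5 + k\right) = -5 + k + k^{2} - 6 T$)
$n{\left(1 \cdot 5 \left(-1\right),-11 \right)} \left(-153\right) 39 = \left(-5 + 1 \cdot 5 \left(-1\right) + \left(1 \cdot 5 \left(-1\right)\right)^{2} - -66\right) \left(-153\right) 39 = \left(-5 + 5 \left(-1\right) + \left(5 \left(-1\right)\right)^{2} + 66\right) \left(-153\right) 39 = \left(-5 - 5 + \left(-5\right)^{2} + 66\right) \left(-153\right) 39 = \left(-5 - 5 + 25 + 66\right) \left(-153\right) 39 = 81 \left(-153\right) 39 = \left(-12393\right) 39 = -483327$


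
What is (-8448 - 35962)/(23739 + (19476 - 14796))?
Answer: -44410/28419 ≈ -1.5627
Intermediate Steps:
(-8448 - 35962)/(23739 + (19476 - 14796)) = -44410/(23739 + 4680) = -44410/28419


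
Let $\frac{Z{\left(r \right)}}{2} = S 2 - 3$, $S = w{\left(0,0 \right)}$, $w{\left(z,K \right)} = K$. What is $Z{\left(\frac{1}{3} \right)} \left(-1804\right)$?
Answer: $10824$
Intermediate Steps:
$S = 0$
$Z{\left(r \right)} = -6$ ($Z{\left(r \right)} = 2 \left(0 \cdot 2 - 3\right) = 2 \left(0 - 3\right) = 2 \left(-3\right) = -6$)
$Z{\left(\frac{1}{3} \right)} \left(-1804\right) = \left(-6\right) \left(-1804\right) = 10824$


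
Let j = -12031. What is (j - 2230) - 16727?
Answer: -30988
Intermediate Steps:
(j - 2230) - 16727 = (-12031 - 2230) - 16727 = -14261 - 16727 = -30988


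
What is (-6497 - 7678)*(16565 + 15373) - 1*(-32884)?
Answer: -452688266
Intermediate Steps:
(-6497 - 7678)*(16565 + 15373) - 1*(-32884) = -14175*31938 + 32884 = -452721150 + 32884 = -452688266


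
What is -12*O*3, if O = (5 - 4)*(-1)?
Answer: 36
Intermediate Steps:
O = -1 (O = 1*(-1) = -1)
-12*O*3 = -12*(-1)*3 = 12*3 = 36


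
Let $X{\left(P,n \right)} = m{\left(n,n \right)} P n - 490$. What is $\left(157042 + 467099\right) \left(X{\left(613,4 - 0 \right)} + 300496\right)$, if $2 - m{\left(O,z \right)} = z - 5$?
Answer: $191837226042$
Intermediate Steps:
$m{\left(O,z \right)} = 7 - z$ ($m{\left(O,z \right)} = 2 - \left(z - 5\right) = 2 - \left(-5 + z\right) = 7 - z$)
$X{\left(P,n \right)} = -490 + P n \left(7 - n\right)$ ($X{\left(P,n \right)} = \left(7 - n\right) P n - 490 = P \left(7 - n\right) n - 490 = P n \left(7 - n\right) - 490 = -490 + P n \left(7 - n\right)$)
$\left(157042 + 467099\right) \left(X{\left(613,4 - 0 \right)} + 300496\right) = \left(157042 + 467099\right) \left(\left(-490 - 613 \left(4 - 0\right) \left(-7 + \left(4 - 0\right)\right)\right) + 300496\right) = 624141 \left(\left(-490 - 613 \left(4 + 0\right) \left(-7 + \left(4 + 0\right)\right)\right) + 300496\right) = 624141 \left(\left(-490 - 613 \cdot 4 \left(-7 + 4\right)\right) + 300496\right) = 624141 \left(\left(-490 - 613 \cdot 4 \left(-3\right)\right) + 300496\right) = 624141 \left(\left(-490 + 7356\right) + 300496\right) = 624141 \left(6866 + 300496\right) = 624141 \cdot 307362 = 191837226042$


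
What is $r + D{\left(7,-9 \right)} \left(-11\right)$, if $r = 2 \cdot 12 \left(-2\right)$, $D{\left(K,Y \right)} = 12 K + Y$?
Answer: $-873$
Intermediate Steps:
$D{\left(K,Y \right)} = Y + 12 K$
$r = -48$ ($r = 24 \left(-2\right) = -48$)
$r + D{\left(7,-9 \right)} \left(-11\right) = -48 + \left(-9 + 12 \cdot 7\right) \left(-11\right) = -48 + \left(-9 + 84\right) \left(-11\right) = -48 + 75 \left(-11\right) = -48 - 825 = -873$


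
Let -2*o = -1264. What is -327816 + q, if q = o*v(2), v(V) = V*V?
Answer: -325288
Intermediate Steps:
v(V) = V²
o = 632 (o = -½*(-1264) = 632)
q = 2528 (q = 632*2² = 632*4 = 2528)
-327816 + q = -327816 + 2528 = -325288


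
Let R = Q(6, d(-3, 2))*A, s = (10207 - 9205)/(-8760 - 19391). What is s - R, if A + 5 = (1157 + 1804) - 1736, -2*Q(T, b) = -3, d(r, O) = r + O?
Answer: -51517332/28151 ≈ -1830.0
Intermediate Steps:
d(r, O) = O + r
Q(T, b) = 3/2 (Q(T, b) = -1/2*(-3) = 3/2)
s = -1002/28151 (s = 1002/(-28151) = 1002*(-1/28151) = -1002/28151 ≈ -0.035594)
A = 1220 (A = -5 + ((1157 + 1804) - 1736) = -5 + (2961 - 1736) = -5 + 1225 = 1220)
R = 1830 (R = (3/2)*1220 = 1830)
s - R = -1002/28151 - 1*1830 = -1002/28151 - 1830 = -51517332/28151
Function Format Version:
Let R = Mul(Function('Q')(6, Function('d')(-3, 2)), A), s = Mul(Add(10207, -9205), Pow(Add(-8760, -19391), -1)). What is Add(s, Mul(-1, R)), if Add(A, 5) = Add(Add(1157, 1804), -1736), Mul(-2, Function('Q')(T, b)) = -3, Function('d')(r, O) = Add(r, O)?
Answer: Rational(-51517332, 28151) ≈ -1830.0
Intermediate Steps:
Function('d')(r, O) = Add(O, r)
Function('Q')(T, b) = Rational(3, 2) (Function('Q')(T, b) = Mul(Rational(-1, 2), -3) = Rational(3, 2))
s = Rational(-1002, 28151) (s = Mul(1002, Pow(-28151, -1)) = Mul(1002, Rational(-1, 28151)) = Rational(-1002, 28151) ≈ -0.035594)
A = 1220 (A = Add(-5, Add(Add(1157, 1804), -1736)) = Add(-5, Add(2961, -1736)) = Add(-5, 1225) = 1220)
R = 1830 (R = Mul(Rational(3, 2), 1220) = 1830)
Add(s, Mul(-1, R)) = Add(Rational(-1002, 28151), Mul(-1, 1830)) = Add(Rational(-1002, 28151), -1830) = Rational(-51517332, 28151)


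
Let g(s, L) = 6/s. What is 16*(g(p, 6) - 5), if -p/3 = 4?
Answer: -88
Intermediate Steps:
p = -12 (p = -3*4 = -12)
16*(g(p, 6) - 5) = 16*(6/(-12) - 5) = 16*(6*(-1/12) - 5) = 16*(-1/2 - 5) = 16*(-11/2) = -88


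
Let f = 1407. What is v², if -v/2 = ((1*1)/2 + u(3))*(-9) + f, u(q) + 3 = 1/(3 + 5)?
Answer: 130576329/16 ≈ 8.1610e+6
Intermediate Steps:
u(q) = -23/8 (u(q) = -3 + 1/(3 + 5) = -3 + 1/8 = -3 + ⅛ = -23/8)
v = -11427/4 (v = -2*(((1*1)/2 - 23/8)*(-9) + 1407) = -2*((1*(½) - 23/8)*(-9) + 1407) = -2*((½ - 23/8)*(-9) + 1407) = -2*(-19/8*(-9) + 1407) = -2*(171/8 + 1407) = -2*11427/8 = -11427/4 ≈ -2856.8)
v² = (-11427/4)² = 130576329/16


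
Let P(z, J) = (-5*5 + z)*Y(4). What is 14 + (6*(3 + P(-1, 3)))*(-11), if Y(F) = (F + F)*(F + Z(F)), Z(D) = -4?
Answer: -184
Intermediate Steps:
Y(F) = 2*F*(-4 + F) (Y(F) = (F + F)*(F - 4) = (2*F)*(-4 + F) = 2*F*(-4 + F))
P(z, J) = 0 (P(z, J) = (-5*5 + z)*(2*4*(-4 + 4)) = (-25 + z)*(2*4*0) = (-25 + z)*0 = 0)
14 + (6*(3 + P(-1, 3)))*(-11) = 14 + (6*(3 + 0))*(-11) = 14 + (6*3)*(-11) = 14 + 18*(-11) = 14 - 198 = -184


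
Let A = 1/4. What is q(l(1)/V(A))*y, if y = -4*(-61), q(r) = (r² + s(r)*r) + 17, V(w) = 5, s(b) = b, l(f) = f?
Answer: 104188/25 ≈ 4167.5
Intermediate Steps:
A = ¼ ≈ 0.25000
q(r) = 17 + 2*r² (q(r) = (r² + r*r) + 17 = (r² + r²) + 17 = 2*r² + 17 = 17 + 2*r²)
y = 244
q(l(1)/V(A))*y = (17 + 2*(1/5)²)*244 = (17 + 2*(1*(⅕))²)*244 = (17 + 2*(⅕)²)*244 = (17 + 2*(1/25))*244 = (17 + 2/25)*244 = (427/25)*244 = 104188/25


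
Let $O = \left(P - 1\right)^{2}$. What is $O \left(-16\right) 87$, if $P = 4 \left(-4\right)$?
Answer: $-402288$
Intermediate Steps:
$P = -16$
$O = 289$ ($O = \left(-16 - 1\right)^{2} = \left(-17\right)^{2} = 289$)
$O \left(-16\right) 87 = 289 \left(-16\right) 87 = \left(-4624\right) 87 = -402288$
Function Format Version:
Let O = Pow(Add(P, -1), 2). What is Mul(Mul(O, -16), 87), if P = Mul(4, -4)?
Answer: -402288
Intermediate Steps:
P = -16
O = 289 (O = Pow(Add(-16, -1), 2) = Pow(-17, 2) = 289)
Mul(Mul(O, -16), 87) = Mul(Mul(289, -16), 87) = Mul(-4624, 87) = -402288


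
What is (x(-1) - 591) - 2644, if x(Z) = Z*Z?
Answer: -3234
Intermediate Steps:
x(Z) = Z²
(x(-1) - 591) - 2644 = ((-1)² - 591) - 2644 = (1 - 591) - 2644 = -590 - 2644 = -3234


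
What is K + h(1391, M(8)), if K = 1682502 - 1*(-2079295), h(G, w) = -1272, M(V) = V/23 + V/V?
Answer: 3760525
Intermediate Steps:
M(V) = 1 + V/23 (M(V) = V*(1/23) + 1 = V/23 + 1 = 1 + V/23)
K = 3761797 (K = 1682502 + 2079295 = 3761797)
K + h(1391, M(8)) = 3761797 - 1272 = 3760525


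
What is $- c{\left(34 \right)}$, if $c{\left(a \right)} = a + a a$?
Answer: $-1190$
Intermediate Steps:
$c{\left(a \right)} = a + a^{2}$
$- c{\left(34 \right)} = - 34 \left(1 + 34\right) = - 34 \cdot 35 = \left(-1\right) 1190 = -1190$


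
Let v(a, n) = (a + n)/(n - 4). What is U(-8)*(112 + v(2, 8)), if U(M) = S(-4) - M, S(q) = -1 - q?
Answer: 2519/2 ≈ 1259.5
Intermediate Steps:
U(M) = 3 - M (U(M) = (-1 - 1*(-4)) - M = (-1 + 4) - M = 3 - M)
v(a, n) = (a + n)/(-4 + n)
U(-8)*(112 + v(2, 8)) = (3 - 1*(-8))*(112 + (2 + 8)/(-4 + 8)) = (3 + 8)*(112 + 10/4) = 11*(112 + (¼)*10) = 11*(112 + 5/2) = 11*(229/2) = 2519/2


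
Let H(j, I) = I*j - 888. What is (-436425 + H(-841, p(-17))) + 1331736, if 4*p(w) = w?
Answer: 3591989/4 ≈ 8.9800e+5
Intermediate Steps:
p(w) = w/4
H(j, I) = -888 + I*j
(-436425 + H(-841, p(-17))) + 1331736 = (-436425 + (-888 + ((1/4)*(-17))*(-841))) + 1331736 = (-436425 + (-888 - 17/4*(-841))) + 1331736 = (-436425 + (-888 + 14297/4)) + 1331736 = (-436425 + 10745/4) + 1331736 = -1734955/4 + 1331736 = 3591989/4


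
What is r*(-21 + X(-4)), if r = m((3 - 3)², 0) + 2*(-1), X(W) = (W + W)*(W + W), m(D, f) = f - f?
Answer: -86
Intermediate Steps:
m(D, f) = 0
X(W) = 4*W² (X(W) = (2*W)*(2*W) = 4*W²)
r = -2 (r = 0 + 2*(-1) = 0 - 2 = -2)
r*(-21 + X(-4)) = -2*(-21 + 4*(-4)²) = -2*(-21 + 4*16) = -2*(-21 + 64) = -2*43 = -86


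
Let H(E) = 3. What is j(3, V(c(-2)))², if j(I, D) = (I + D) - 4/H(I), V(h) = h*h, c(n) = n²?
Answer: 2809/9 ≈ 312.11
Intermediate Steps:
V(h) = h²
j(I, D) = -4/3 + D + I (j(I, D) = (I + D) - 4/3 = (D + I) - 4*⅓ = (D + I) - 4/3 = -4/3 + D + I)
j(3, V(c(-2)))² = (-4/3 + ((-2)²)² + 3)² = (-4/3 + 4² + 3)² = (-4/3 + 16 + 3)² = (53/3)² = 2809/9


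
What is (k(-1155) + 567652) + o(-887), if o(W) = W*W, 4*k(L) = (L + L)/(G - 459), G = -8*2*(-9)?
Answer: 8126537/6 ≈ 1.3544e+6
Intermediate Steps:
G = 144 (G = -16*(-9) = 144)
k(L) = -L/630 (k(L) = ((L + L)/(144 - 459))/4 = ((2*L)/(-315))/4 = ((2*L)*(-1/315))/4 = (-2*L/315)/4 = -L/630)
o(W) = W**2
(k(-1155) + 567652) + o(-887) = (-1/630*(-1155) + 567652) + (-887)**2 = (11/6 + 567652) + 786769 = 3405923/6 + 786769 = 8126537/6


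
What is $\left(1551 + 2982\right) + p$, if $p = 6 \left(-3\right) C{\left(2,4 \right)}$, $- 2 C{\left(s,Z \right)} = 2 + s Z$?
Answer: $4623$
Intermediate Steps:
$C{\left(s,Z \right)} = -1 - \frac{Z s}{2}$ ($C{\left(s,Z \right)} = - \frac{2 + s Z}{2} = - \frac{2 + Z s}{2} = -1 - \frac{Z s}{2}$)
$p = 90$ ($p = 6 \left(-3\right) \left(-1 - 2 \cdot 2\right) = - 18 \left(-1 - 4\right) = \left(-18\right) \left(-5\right) = 90$)
$\left(1551 + 2982\right) + p = \left(1551 + 2982\right) + 90 = 4533 + 90 = 4623$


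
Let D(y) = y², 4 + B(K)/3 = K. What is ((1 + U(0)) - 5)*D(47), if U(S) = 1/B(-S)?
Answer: -108241/12 ≈ -9020.1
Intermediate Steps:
B(K) = -12 + 3*K
U(S) = 1/(-12 - 3*S) (U(S) = 1/(-12 + 3*(-S)) = 1/(-12 - 3*S))
((1 + U(0)) - 5)*D(47) = ((1 + 1/(3*(-4 - 1*0))) - 5)*47² = ((1 + 1/(3*(-4 + 0))) - 5)*2209 = ((1 + (⅓)/(-4)) - 5)*2209 = ((1 + (⅓)*(-¼)) - 5)*2209 = ((1 - 1/12) - 5)*2209 = (11/12 - 5)*2209 = -49/12*2209 = -108241/12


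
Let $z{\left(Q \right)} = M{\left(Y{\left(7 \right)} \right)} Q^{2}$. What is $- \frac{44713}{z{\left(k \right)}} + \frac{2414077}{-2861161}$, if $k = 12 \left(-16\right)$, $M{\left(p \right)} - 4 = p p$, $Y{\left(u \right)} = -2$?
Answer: $- \frac{839871368017}{843790712832} \approx -0.99535$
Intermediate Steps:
$M{\left(p \right)} = 4 + p^{2}$ ($M{\left(p \right)} = 4 + p p = 4 + p^{2}$)
$k = -192$
$z{\left(Q \right)} = 8 Q^{2}$ ($z{\left(Q \right)} = \left(4 + \left(-2\right)^{2}\right) Q^{2} = \left(4 + 4\right) Q^{2} = 8 Q^{2}$)
$- \frac{44713}{z{\left(k \right)}} + \frac{2414077}{-2861161} = - \frac{44713}{8 \left(-192\right)^{2}} + \frac{2414077}{-2861161} = - \frac{44713}{8 \cdot 36864} + 2414077 \left(- \frac{1}{2861161}\right) = - \frac{44713}{294912} - \frac{2414077}{2861161} = - \frac{839871368017}{843790712832}$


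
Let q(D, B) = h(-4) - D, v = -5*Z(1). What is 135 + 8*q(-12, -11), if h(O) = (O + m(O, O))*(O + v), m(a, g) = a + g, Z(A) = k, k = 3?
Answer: 2055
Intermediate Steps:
Z(A) = 3
v = -15 (v = -5*3 = -15)
h(O) = 3*O*(-15 + O) (h(O) = (O + (O + O))*(O - 15) = (O + 2*O)*(-15 + O) = (3*O)*(-15 + O) = 3*O*(-15 + O))
q(D, B) = 228 - D (q(D, B) = 3*(-4)*(-15 - 4) - D = 3*(-4)*(-19) - D = 228 - D)
135 + 8*q(-12, -11) = 135 + 8*(228 - 1*(-12)) = 135 + 8*(228 + 12) = 135 + 8*240 = 135 + 1920 = 2055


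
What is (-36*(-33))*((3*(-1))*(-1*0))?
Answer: 0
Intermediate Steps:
(-36*(-33))*((3*(-1))*(-1*0)) = 1188*(-3*0) = 1188*0 = 0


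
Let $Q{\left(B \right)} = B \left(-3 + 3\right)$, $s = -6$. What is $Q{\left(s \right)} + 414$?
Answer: $414$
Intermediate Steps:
$Q{\left(B \right)} = 0$ ($Q{\left(B \right)} = B 0 = 0$)
$Q{\left(s \right)} + 414 = 0 + 414 = 414$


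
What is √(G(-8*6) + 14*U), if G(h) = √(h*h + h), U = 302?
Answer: 2*√(1057 + √141) ≈ 65.387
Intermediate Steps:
G(h) = √(h + h²) (G(h) = √(h² + h) = √(h + h²))
√(G(-8*6) + 14*U) = √(√((-8*6)*(1 - 8*6)) + 14*302) = √(√(-48*(1 - 48)) + 4228) = √(√(-48*(-47)) + 4228) = √(√2256 + 4228) = √(4*√141 + 4228) = √(4228 + 4*√141)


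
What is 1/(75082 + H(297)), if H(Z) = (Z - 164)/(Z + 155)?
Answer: 452/33937197 ≈ 1.3319e-5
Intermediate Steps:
H(Z) = (-164 + Z)/(155 + Z)
1/(75082 + H(297)) = 1/(75082 + (-164 + 297)/(155 + 297)) = 1/(75082 + 133/452) = 1/(33937197/452) = 452/33937197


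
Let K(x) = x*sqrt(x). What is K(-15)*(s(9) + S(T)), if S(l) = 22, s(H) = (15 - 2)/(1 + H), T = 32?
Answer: -699*I*sqrt(15)/2 ≈ -1353.6*I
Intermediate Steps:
s(H) = 13/(1 + H)
K(x) = x**(3/2)
K(-15)*(s(9) + S(T)) = (-15)**(3/2)*(13/(1 + 9) + 22) = (-15*I*sqrt(15))*(13/10 + 22) = -15*I*sqrt(15)*(233/10) = -699*I*sqrt(15)/2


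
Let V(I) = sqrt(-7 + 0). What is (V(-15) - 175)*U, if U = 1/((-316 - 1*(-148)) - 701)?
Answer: 175/869 - I*sqrt(7)/869 ≈ 0.20138 - 0.0030446*I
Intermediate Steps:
V(I) = I*sqrt(7) (V(I) = sqrt(-7) = I*sqrt(7))
U = -1/869 (U = 1/((-316 + 148) - 701) = 1/(-168 - 701) = 1/(-869) = -1/869 ≈ -0.0011507)
(V(-15) - 175)*U = (I*sqrt(7) - 175)*(-1/869) = (-175 + I*sqrt(7))*(-1/869) = 175/869 - I*sqrt(7)/869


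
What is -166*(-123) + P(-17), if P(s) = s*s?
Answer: 20707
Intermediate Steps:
P(s) = s**2
-166*(-123) + P(-17) = -166*(-123) + (-17)**2 = 20418 + 289 = 20707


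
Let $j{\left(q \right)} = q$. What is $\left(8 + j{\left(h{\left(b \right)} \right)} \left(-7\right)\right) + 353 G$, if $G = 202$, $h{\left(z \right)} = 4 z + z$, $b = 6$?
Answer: $71104$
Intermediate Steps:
$h{\left(z \right)} = 5 z$
$\left(8 + j{\left(h{\left(b \right)} \right)} \left(-7\right)\right) + 353 G = \left(8 + 5 \cdot 6 \left(-7\right)\right) + 353 \cdot 202 = \left(8 + 30 \left(-7\right)\right) + 71306 = \left(8 - 210\right) + 71306 = -202 + 71306 = 71104$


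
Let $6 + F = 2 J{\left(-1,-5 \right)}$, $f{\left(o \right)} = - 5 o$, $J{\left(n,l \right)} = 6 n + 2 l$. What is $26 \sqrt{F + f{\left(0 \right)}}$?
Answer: $26 i \sqrt{38} \approx 160.27 i$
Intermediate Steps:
$J{\left(n,l \right)} = 2 l + 6 n$
$F = -38$ ($F = -6 + 2 \left(2 \left(-5\right) + 6 \left(-1\right)\right) = -6 + 2 \left(-10 - 6\right) = -6 + 2 \left(-16\right) = -6 - 32 = -38$)
$26 \sqrt{F + f{\left(0 \right)}} = 26 \sqrt{-38 - 0} = 26 \sqrt{-38 + 0} = 26 \sqrt{-38} = 26 i \sqrt{38}$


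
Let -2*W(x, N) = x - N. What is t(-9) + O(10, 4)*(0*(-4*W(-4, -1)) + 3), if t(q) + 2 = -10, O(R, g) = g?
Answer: 0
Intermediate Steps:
W(x, N) = N/2 - x/2 (W(x, N) = -(x - N)/2 = N/2 - x/2)
t(q) = -12 (t(q) = -2 - 10 = -12)
t(-9) + O(10, 4)*(0*(-4*W(-4, -1)) + 3) = -12 + 4*(0*(-4*((1/2)*(-1) - 1/2*(-4))) + 3) = -12 + 4*(0*(-4*(-1/2 + 2)) + 3) = -12 + 4*(0*(-4*3/2) + 3) = -12 + 4*(0*(-6) + 3) = -12 + 4*(0 + 3) = -12 + 4*3 = -12 + 12 = 0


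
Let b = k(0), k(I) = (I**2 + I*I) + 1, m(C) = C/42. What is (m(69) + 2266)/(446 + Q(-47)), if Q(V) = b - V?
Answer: 31747/6916 ≈ 4.5904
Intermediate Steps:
m(C) = C/42 (m(C) = C*(1/42) = C/42)
k(I) = 1 + 2*I**2 (k(I) = (I**2 + I**2) + 1 = 2*I**2 + 1 = 1 + 2*I**2)
b = 1 (b = 1 + 2*0**2 = 1 + 2*0 = 1 + 0 = 1)
Q(V) = 1 - V
(m(69) + 2266)/(446 + Q(-47)) = ((1/42)*69 + 2266)/(446 + (1 - 1*(-47))) = (23/14 + 2266)/(446 + (1 + 47)) = 31747/(14*(446 + 48)) = (31747/14)/494 = (31747/14)*(1/494) = 31747/6916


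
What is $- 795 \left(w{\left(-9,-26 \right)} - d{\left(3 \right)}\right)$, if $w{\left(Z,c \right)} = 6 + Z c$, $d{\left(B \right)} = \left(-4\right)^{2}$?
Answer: $-178080$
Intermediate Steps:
$d{\left(B \right)} = 16$
$- 795 \left(w{\left(-9,-26 \right)} - d{\left(3 \right)}\right) = - 795 \left(\left(6 - -234\right) - 16\right) = - 795 \left(\left(6 + 234\right) - 16\right) = - 795 \left(240 - 16\right) = \left(-795\right) 224 = -178080$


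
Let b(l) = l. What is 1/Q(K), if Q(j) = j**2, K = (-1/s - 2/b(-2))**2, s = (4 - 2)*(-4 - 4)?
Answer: 65536/83521 ≈ 0.78467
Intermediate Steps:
s = -16 (s = 2*(-8) = -16)
K = 289/256 (K = (-1/(-16) - 2/(-2))**2 = (-1*(-1/16) - 2*(-1/2))**2 = (1/16 + 1)**2 = (17/16)**2 = 289/256 ≈ 1.1289)
1/Q(K) = 1/((289/256)**2) = 1/(83521/65536) = 65536/83521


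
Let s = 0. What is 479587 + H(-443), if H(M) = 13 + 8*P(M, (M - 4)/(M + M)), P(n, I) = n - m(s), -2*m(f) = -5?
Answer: 476036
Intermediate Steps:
m(f) = 5/2 (m(f) = -½*(-5) = 5/2)
P(n, I) = -5/2 + n (P(n, I) = n - 1*5/2 = n - 5/2 = -5/2 + n)
H(M) = -7 + 8*M (H(M) = 13 + 8*(-5/2 + M) = 13 + (-20 + 8*M) = -7 + 8*M)
479587 + H(-443) = 479587 + (-7 + 8*(-443)) = 479587 + (-7 - 3544) = 479587 - 3551 = 476036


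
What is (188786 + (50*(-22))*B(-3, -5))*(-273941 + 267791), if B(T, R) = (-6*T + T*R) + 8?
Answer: -883668900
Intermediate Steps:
B(T, R) = 8 - 6*T + R*T (B(T, R) = (-6*T + R*T) + 8 = 8 - 6*T + R*T)
(188786 + (50*(-22))*B(-3, -5))*(-273941 + 267791) = (188786 + (50*(-22))*(8 - 6*(-3) - 5*(-3)))*(-273941 + 267791) = (188786 - 1100*(8 + 18 + 15))*(-6150) = (188786 - 1100*41)*(-6150) = (188786 - 45100)*(-6150) = 143686*(-6150) = -883668900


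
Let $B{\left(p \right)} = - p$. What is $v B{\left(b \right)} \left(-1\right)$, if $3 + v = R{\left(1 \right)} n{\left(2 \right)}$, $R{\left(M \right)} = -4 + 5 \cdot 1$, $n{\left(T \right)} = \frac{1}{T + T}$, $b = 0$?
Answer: $0$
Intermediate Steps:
$n{\left(T \right)} = \frac{1}{2 T}$
$R{\left(M \right)} = 1$ ($R{\left(M \right)} = -4 + 5 = 1$)
$v = - \frac{11}{4}$ ($v = -3 + 1 \frac{1}{2 \cdot 2} = -3 + 1 \cdot \frac{1}{2} \cdot \frac{1}{2} = -3 + 1 \cdot \frac{1}{4} = -3 + \frac{1}{4} = - \frac{11}{4} \approx -2.75$)
$v B{\left(b \right)} \left(-1\right) = - \frac{11 \left(-1\right) 0 \left(-1\right)}{4} = - \frac{11 \cdot 0 \left(-1\right)}{4} = \left(- \frac{11}{4}\right) 0 = 0$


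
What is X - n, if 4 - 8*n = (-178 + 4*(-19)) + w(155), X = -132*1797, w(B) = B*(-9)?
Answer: -1899285/8 ≈ -2.3741e+5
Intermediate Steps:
w(B) = -9*B
X = -237204
n = 1653/8 (n = 1/2 - ((-178 + 4*(-19)) - 9*155)/8 = 1/2 - ((-178 - 76) - 1395)/8 = 1/2 - (-254 - 1395)/8 = 1/2 - 1/8*(-1649) = 1/2 + 1649/8 = 1653/8 ≈ 206.63)
X - n = -237204 - 1*1653/8 = -237204 - 1653/8 = -1899285/8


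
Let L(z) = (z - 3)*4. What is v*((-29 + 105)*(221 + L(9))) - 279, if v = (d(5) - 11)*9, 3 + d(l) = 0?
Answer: -2346399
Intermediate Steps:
L(z) = -12 + 4*z (L(z) = (-3 + z)*4 = -12 + 4*z)
d(l) = -3 (d(l) = -3 + 0 = -3)
v = -126 (v = (-3 - 11)*9 = -14*9 = -126)
v*((-29 + 105)*(221 + L(9))) - 279 = -126*(-29 + 105)*(221 + (-12 + 4*9)) - 279 = -9576*(221 + (-12 + 36)) - 279 = -9576*(221 + 24) - 279 = -9576*245 - 279 = -126*18620 - 279 = -2346120 - 279 = -2346399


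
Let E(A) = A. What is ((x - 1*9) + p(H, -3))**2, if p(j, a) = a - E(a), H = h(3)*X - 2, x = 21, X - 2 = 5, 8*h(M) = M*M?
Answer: 144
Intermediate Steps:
h(M) = M**2/8 (h(M) = (M*M)/8 = M**2/8)
X = 7 (X = 2 + 5 = 7)
H = 47/8 (H = ((1/8)*3**2)*7 - 2 = ((1/8)*9)*7 - 2 = (9/8)*7 - 2 = 63/8 - 2 = 47/8 ≈ 5.8750)
p(j, a) = 0 (p(j, a) = a - a = 0)
((x - 1*9) + p(H, -3))**2 = ((21 - 1*9) + 0)**2 = ((21 - 9) + 0)**2 = (12 + 0)**2 = 12**2 = 144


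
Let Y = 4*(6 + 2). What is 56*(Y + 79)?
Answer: 6216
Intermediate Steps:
Y = 32 (Y = 4*8 = 32)
56*(Y + 79) = 56*(32 + 79) = 56*111 = 6216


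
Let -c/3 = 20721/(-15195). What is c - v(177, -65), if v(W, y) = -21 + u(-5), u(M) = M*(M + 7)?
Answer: 177736/5065 ≈ 35.091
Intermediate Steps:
u(M) = M*(7 + M)
v(W, y) = -31 (v(W, y) = -21 - 5*(7 - 5) = -21 - 5*2 = -21 - 10 = -31)
c = 20721/5065 (c = -62163/(-15195) = -62163*(-1)/15195 = -3*(-6907/5065) = 20721/5065 ≈ 4.0910)
c - v(177, -65) = 20721/5065 - 1*(-31) = 20721/5065 + 31 = 177736/5065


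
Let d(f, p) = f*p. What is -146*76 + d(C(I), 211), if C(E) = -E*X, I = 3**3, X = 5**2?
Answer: -153521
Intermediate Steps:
X = 25
I = 27
C(E) = -25*E (C(E) = -E*25 = -25*E)
-146*76 + d(C(I), 211) = -146*76 - 25*27*211 = -11096 - 675*211 = -11096 - 142425 = -153521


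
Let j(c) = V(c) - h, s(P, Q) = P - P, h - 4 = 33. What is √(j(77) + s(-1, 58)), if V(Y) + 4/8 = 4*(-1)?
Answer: I*√166/2 ≈ 6.442*I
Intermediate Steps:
h = 37 (h = 4 + 33 = 37)
V(Y) = -9/2 (V(Y) = -½ + 4*(-1) = -½ - 4 = -9/2)
s(P, Q) = 0
j(c) = -83/2 (j(c) = -9/2 - 1*37 = -9/2 - 37 = -83/2)
√(j(77) + s(-1, 58)) = √(-83/2 + 0) = √(-83/2) = I*√166/2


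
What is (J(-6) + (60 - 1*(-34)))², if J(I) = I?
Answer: 7744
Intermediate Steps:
(J(-6) + (60 - 1*(-34)))² = (-6 + (60 - 1*(-34)))² = (-6 + (60 + 34))² = (-6 + 94)² = 88² = 7744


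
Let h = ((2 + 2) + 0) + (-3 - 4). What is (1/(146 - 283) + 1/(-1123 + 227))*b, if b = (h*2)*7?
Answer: 3099/8768 ≈ 0.35344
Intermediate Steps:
h = -3 (h = (4 + 0) - 7 = 4 - 7 = -3)
b = -42 (b = -3*2*7 = -6*7 = -42)
(1/(146 - 283) + 1/(-1123 + 227))*b = (1/(146 - 283) + 1/(-1123 + 227))*(-42) = (1/(-137) + 1/(-896))*(-42) = (-1/137 - 1/896)*(-42) = -1033/122752*(-42) = 3099/8768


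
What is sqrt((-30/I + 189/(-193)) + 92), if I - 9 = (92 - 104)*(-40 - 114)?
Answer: sqrt(1298850361081)/119467 ≈ 9.5396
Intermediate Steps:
I = 1857 (I = 9 + (92 - 104)*(-40 - 114) = 9 - 12*(-154) = 9 + 1848 = 1857)
sqrt((-30/I + 189/(-193)) + 92) = sqrt((-30/1857 + 189/(-193)) + 92) = sqrt((-30*1/1857 + 189*(-1/193)) + 92) = sqrt((-10/619 - 189/193) + 92) = sqrt(-118921/119467 + 92) = sqrt(10872043/119467) = sqrt(1298850361081)/119467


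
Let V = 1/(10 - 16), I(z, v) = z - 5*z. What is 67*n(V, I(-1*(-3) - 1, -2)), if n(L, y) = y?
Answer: -536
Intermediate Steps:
I(z, v) = -4*z
V = -⅙ (V = 1/(-6) = -⅙ ≈ -0.16667)
67*n(V, I(-1*(-3) - 1, -2)) = 67*(-4*(-1*(-3) - 1)) = 67*(-4*(3 - 1)) = 67*(-4*2) = 67*(-8) = -536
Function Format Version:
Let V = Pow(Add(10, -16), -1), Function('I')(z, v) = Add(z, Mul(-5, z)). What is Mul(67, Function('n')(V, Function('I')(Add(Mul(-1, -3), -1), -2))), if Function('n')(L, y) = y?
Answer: -536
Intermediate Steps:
Function('I')(z, v) = Mul(-4, z)
V = Rational(-1, 6) (V = Pow(-6, -1) = Rational(-1, 6) ≈ -0.16667)
Mul(67, Function('n')(V, Function('I')(Add(Mul(-1, -3), -1), -2))) = Mul(67, Mul(-4, Add(Mul(-1, -3), -1))) = Mul(67, Mul(-4, Add(3, -1))) = Mul(67, Mul(-4, 2)) = Mul(67, -8) = -536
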